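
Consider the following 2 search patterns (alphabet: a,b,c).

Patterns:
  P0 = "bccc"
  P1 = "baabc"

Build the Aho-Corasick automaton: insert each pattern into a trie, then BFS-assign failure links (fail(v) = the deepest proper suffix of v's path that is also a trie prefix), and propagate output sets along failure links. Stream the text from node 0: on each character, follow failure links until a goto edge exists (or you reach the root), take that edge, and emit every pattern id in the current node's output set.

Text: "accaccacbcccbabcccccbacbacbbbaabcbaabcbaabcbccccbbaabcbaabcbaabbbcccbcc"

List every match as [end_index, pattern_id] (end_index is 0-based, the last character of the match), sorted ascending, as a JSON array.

Construct AC machine:
Trie (insert patterns):
  n0 'ε': b→1
  n1 'b': a→5 c→2
  n2 'bc': c→3
  n3 'bcc': c→4
  n4 'bccc': ·  [P0 ends]
  n5 'ba': a→6
  n6 'baa': b→7
  n7 'baab': c→8
  n8 'baabc': ·  [P1 ends]

BFS fail/out derivation:
  fail(1) 'b': from fail(0)=0 chase 'b': 0 ⇒ 0;  out=∅∪out(0)=∅
  fail(2) 'bc': from fail(1)=0 chase 'c': 0 ⇒ 0;  out=∅∪out(0)=∅
  fail(5) 'ba': from fail(1)=0 chase 'a': 0 ⇒ 0;  out=∅∪out(0)=∅
  fail(3) 'bcc': from fail(2)=0 chase 'c': 0 ⇒ 0;  out=∅∪out(0)=∅
  fail(6) 'baa': from fail(5)=0 chase 'a': 0 ⇒ 0;  out=∅∪out(0)=∅
  fail(4) 'bccc': from fail(3)=0 chase 'c': 0 ⇒ 0;  out={0}∪out(0)={0}
  fail(7) 'baab': from fail(6)=0 chase 'b': 0 ⇒ 1;  out=∅∪out(1)=∅
  fail(8) 'baabc': from fail(7)=1 chase 'c': 1 ⇒ 2;  out={1}∪out(2)={1}

Run:
[0] read 'a'  n0⇒n0
[1] read 'c'  n0⇒n0
[2] read 'c'  n0⇒n0
[3] read 'a'  n0⇒n0
[4] read 'c'  n0⇒n0
[5] read 'c'  n0⇒n0
[6] read 'a'  n0⇒n0
[7] read 'c'  n0⇒n0
[8] read 'b'  n0⇒n1
[9] read 'c'  n1⇒n2
[10] read 'c'  n2⇒n3
[11] read 'c'  n3⇒n4  → match P0@[8:11]
[12] read 'b'  n4⇒n1 ·f
[13] read 'a'  n1⇒n5
[14] read 'b'  n5⇒n1 ·f
[15] read 'c'  n1⇒n2
[16] read 'c'  n2⇒n3
[17] read 'c'  n3⇒n4  → match P0@[14:17]
[18] read 'c'  n4⇒n0 ·f
[19] read 'c'  n0⇒n0
[20] read 'b'  n0⇒n1
[21] read 'a'  n1⇒n5
[22] read 'c'  n5⇒n0 ·f
[23] read 'b'  n0⇒n1
[24] read 'a'  n1⇒n5
[25] read 'c'  n5⇒n0 ·f
[26] read 'b'  n0⇒n1
[27] read 'b'  n1⇒n1 ·f
[28] read 'b'  n1⇒n1 ·f
[29] read 'a'  n1⇒n5
[30] read 'a'  n5⇒n6
[31] read 'b'  n6⇒n7
[32] read 'c'  n7⇒n8  → match P1@[28:32]
[33] read 'b'  n8⇒n1 ·f
[34] read 'a'  n1⇒n5
[35] read 'a'  n5⇒n6
[36] read 'b'  n6⇒n7
[37] read 'c'  n7⇒n8  → match P1@[33:37]
[38] read 'b'  n8⇒n1 ·f
[39] read 'a'  n1⇒n5
[40] read 'a'  n5⇒n6
[41] read 'b'  n6⇒n7
[42] read 'c'  n7⇒n8  → match P1@[38:42]
[43] read 'b'  n8⇒n1 ·f
[44] read 'c'  n1⇒n2
[45] read 'c'  n2⇒n3
[46] read 'c'  n3⇒n4  → match P0@[43:46]
[47] read 'c'  n4⇒n0 ·f
[48] read 'b'  n0⇒n1
[49] read 'b'  n1⇒n1 ·f
[50] read 'a'  n1⇒n5
[51] read 'a'  n5⇒n6
[52] read 'b'  n6⇒n7
[53] read 'c'  n7⇒n8  → match P1@[49:53]
[54] read 'b'  n8⇒n1 ·f
[55] read 'a'  n1⇒n5
[56] read 'a'  n5⇒n6
[57] read 'b'  n6⇒n7
[58] read 'c'  n7⇒n8  → match P1@[54:58]
[59] read 'b'  n8⇒n1 ·f
[60] read 'a'  n1⇒n5
[61] read 'a'  n5⇒n6
[62] read 'b'  n6⇒n7
[63] read 'b'  n7⇒n1 ·f
[64] read 'b'  n1⇒n1 ·f
[65] read 'c'  n1⇒n2
[66] read 'c'  n2⇒n3
[67] read 'c'  n3⇒n4  → match P0@[64:67]
[68] read 'b'  n4⇒n1 ·f
[69] read 'c'  n1⇒n2
[70] read 'c'  n2⇒n3

Result: [[11,0],[17,0],[32,1],[37,1],[42,1],[46,0],[53,1],[58,1],[67,0]]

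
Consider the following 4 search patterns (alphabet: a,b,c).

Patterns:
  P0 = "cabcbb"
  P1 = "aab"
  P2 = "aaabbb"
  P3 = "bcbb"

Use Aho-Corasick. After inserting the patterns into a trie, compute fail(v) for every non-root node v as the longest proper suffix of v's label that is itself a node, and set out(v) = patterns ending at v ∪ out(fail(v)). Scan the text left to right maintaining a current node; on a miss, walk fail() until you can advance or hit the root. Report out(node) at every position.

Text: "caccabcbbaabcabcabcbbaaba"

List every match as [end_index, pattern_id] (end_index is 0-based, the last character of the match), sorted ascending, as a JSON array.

Build automaton:
Trie nodes:
  n0 'ε': a→7 b→14 c→1
  n1 'c': a→2
  n2 'ca': b→3
  n3 'cab': c→4
  n4 'cabc': b→5
  n5 'cabcb': b→6
  n6 'cabcbb': ·  [P0 ends]
  n7 'a': a→8
  n8 'aa': a→10 b→9
  n9 'aab': ·  [P1 ends]
  n10 'aaa': b→11
  n11 'aaab': b→12
  n12 'aaabb': b→13
  n13 'aaabbb': ·  [P2 ends]
  n14 'b': c→15
  n15 'bc': b→16
  n16 'bcb': b→17
  n17 'bcbb': ·  [P3 ends]

BFS fail/out derivation:
  n1('c'): parent n0 fail=0; on 'c' 0 → fail=0;  out ∅∪∅=∅
  n7('a'): parent n0 fail=0; on 'a' 0 → fail=0;  out ∅∪∅=∅
  n14('b'): parent n0 fail=0; on 'b' 0 → fail=0;  out ∅∪∅=∅
  n2('ca'): parent n1 fail=0; on 'a' 0 → fail=7;  out ∅∪∅=∅
  n8('aa'): parent n7 fail=0; on 'a' 0 → fail=7;  out ∅∪∅=∅
  n15('bc'): parent n14 fail=0; on 'c' 0 → fail=1;  out ∅∪∅=∅
  n3('cab'): parent n2 fail=7; on 'b' 7→0 → fail=14;  out ∅∪∅=∅
  n9('aab'): parent n8 fail=7; on 'b' 7→0 → fail=14;  out {1}∪∅={1}
  n10('aaa'): parent n8 fail=7; on 'a' 7 → fail=8;  out ∅∪∅=∅
  n16('bcb'): parent n15 fail=1; on 'b' 1→0 → fail=14;  out ∅∪∅=∅
  n4('cabc'): parent n3 fail=14; on 'c' 14 → fail=15;  out ∅∪∅=∅
  n11('aaab'): parent n10 fail=8; on 'b' 8 → fail=9;  out ∅∪{1}={1}
  n17('bcbb'): parent n16 fail=14; on 'b' 14→0 → fail=14;  out {3}∪∅={3}
  n5('cabcb'): parent n4 fail=15; on 'b' 15 → fail=16;  out ∅∪∅=∅
  n12('aaabb'): parent n11 fail=9; on 'b' 9→14→0 → fail=14;  out ∅∪∅=∅
  n6('cabcbb'): parent n5 fail=16; on 'b' 16 → fail=17;  out {0}∪{3}={0,3}
  n13('aaabbb'): parent n12 fail=14; on 'b' 14→0 → fail=14;  out {2}∪∅={2}

Scan:
[0] read 'c'  n0⇒n1
[1] read 'a'  n1⇒n2
[2] read 'c'  n2⇒n1 (via fail)
[3] read 'c'  n1⇒n1 (via fail)
[4] read 'a'  n1⇒n2
[5] read 'b'  n2⇒n3
[6] read 'c'  n3⇒n4
[7] read 'b'  n4⇒n5
[8] read 'b'  n5⇒n6  ** P0@[3:8],P3@[5:8]
[9] read 'a'  n6⇒n7 (via fail)
[10] read 'a'  n7⇒n8
[11] read 'b'  n8⇒n9  ** P1@[9:11]
[12] read 'c'  n9⇒n15 (via fail)
[13] read 'a'  n15⇒n2 (via fail)
[14] read 'b'  n2⇒n3
[15] read 'c'  n3⇒n4
[16] read 'a'  n4⇒n2 (via fail)
[17] read 'b'  n2⇒n3
[18] read 'c'  n3⇒n4
[19] read 'b'  n4⇒n5
[20] read 'b'  n5⇒n6  ** P0@[15:20],P3@[17:20]
[21] read 'a'  n6⇒n7 (via fail)
[22] read 'a'  n7⇒n8
[23] read 'b'  n8⇒n9  ** P1@[21:23]
[24] read 'a'  n9⇒n7 (via fail)

All matches (sorted): [[8,0],[8,3],[11,1],[20,0],[20,3],[23,1]]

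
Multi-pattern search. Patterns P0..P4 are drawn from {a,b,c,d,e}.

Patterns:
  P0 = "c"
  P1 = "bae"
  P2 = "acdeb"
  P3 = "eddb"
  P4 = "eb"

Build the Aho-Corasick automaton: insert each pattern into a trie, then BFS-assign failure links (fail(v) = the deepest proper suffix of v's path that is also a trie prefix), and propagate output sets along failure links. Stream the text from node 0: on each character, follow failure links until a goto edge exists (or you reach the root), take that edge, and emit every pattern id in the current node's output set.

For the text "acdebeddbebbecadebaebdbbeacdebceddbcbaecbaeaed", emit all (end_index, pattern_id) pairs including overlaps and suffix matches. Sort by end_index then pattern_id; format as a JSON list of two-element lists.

Build automaton:
Trie nodes:
  0='ε' goto a→5 b→2 c→1 e→10
  1='c' goto ·  ←P0
  2='b' goto a→3
  3='ba' goto e→4
  4='bae' goto ·  ←P1
  5='a' goto c→6
  6='ac' goto d→7
  7='acd' goto e→8
  8='acde' goto b→9
  9='acdeb' goto ·  ←P2
  10='e' goto b→14 d→11
  11='ed' goto d→12
  12='edd' goto b→13
  13='eddb' goto ·  ←P3
  14='eb' goto ·  ←P4

BFS fail/out derivation:
  fail(1) 'c': from fail(0)=0 chase 'c': 0 ⇒ 0;  out={0}∪out(0)={0}
  fail(2) 'b': from fail(0)=0 chase 'b': 0 ⇒ 0;  out=∅∪out(0)=∅
  fail(5) 'a': from fail(0)=0 chase 'a': 0 ⇒ 0;  out=∅∪out(0)=∅
  fail(10) 'e': from fail(0)=0 chase 'e': 0 ⇒ 0;  out=∅∪out(0)=∅
  fail(3) 'ba': from fail(2)=0 chase 'a': 0 ⇒ 5;  out=∅∪out(5)=∅
  fail(6) 'ac': from fail(5)=0 chase 'c': 0 ⇒ 1;  out=∅∪out(1)={0}
  fail(11) 'ed': from fail(10)=0 chase 'd': 0 ⇒ 0;  out=∅∪out(0)=∅
  fail(14) 'eb': from fail(10)=0 chase 'b': 0 ⇒ 2;  out={4}∪out(2)={4}
  fail(4) 'bae': from fail(3)=5 chase 'e': 5→0 ⇒ 10;  out={1}∪out(10)={1}
  fail(7) 'acd': from fail(6)=1 chase 'd': 1→0 ⇒ 0;  out=∅∪out(0)=∅
  fail(12) 'edd': from fail(11)=0 chase 'd': 0 ⇒ 0;  out=∅∪out(0)=∅
  fail(8) 'acde': from fail(7)=0 chase 'e': 0 ⇒ 10;  out=∅∪out(10)=∅
  fail(13) 'eddb': from fail(12)=0 chase 'b': 0 ⇒ 2;  out={3}∪out(2)={3}
  fail(9) 'acdeb': from fail(8)=10 chase 'b': 10 ⇒ 14;  out={2}∪out(14)={2,4}

Scan:
[0] read 'a'  n0⇒n5
[1] read 'c'  n5⇒n6  ** P0@[1:1]
[2] read 'd'  n6⇒n7
[3] read 'e'  n7⇒n8
[4] read 'b'  n8⇒n9  ** P2@[0:4],P4@[3:4]
[5] read 'e'  n9⇒n10 (via fail)
[6] read 'd'  n10⇒n11
[7] read 'd'  n11⇒n12
[8] read 'b'  n12⇒n13  ** P3@[5:8]
[9] read 'e'  n13⇒n10 (via fail)
[10] read 'b'  n10⇒n14  ** P4@[9:10]
[11] read 'b'  n14⇒n2 (via fail)
[12] read 'e'  n2⇒n10 (via fail)
[13] read 'c'  n10⇒n1 (via fail)  ** P0@[13:13]
[14] read 'a'  n1⇒n5 (via fail)
[15] read 'd'  n5⇒n0 (via fail)
[16] read 'e'  n0⇒n10
[17] read 'b'  n10⇒n14  ** P4@[16:17]
[18] read 'a'  n14⇒n3 (via fail)
[19] read 'e'  n3⇒n4  ** P1@[17:19]
[20] read 'b'  n4⇒n14 (via fail)  ** P4@[19:20]
[21] read 'd'  n14⇒n0 (via fail)
[22] read 'b'  n0⇒n2
[23] read 'b'  n2⇒n2 (via fail)
[24] read 'e'  n2⇒n10 (via fail)
[25] read 'a'  n10⇒n5 (via fail)
[26] read 'c'  n5⇒n6  ** P0@[26:26]
[27] read 'd'  n6⇒n7
[28] read 'e'  n7⇒n8
[29] read 'b'  n8⇒n9  ** P2@[25:29],P4@[28:29]
[30] read 'c'  n9⇒n1 (via fail)  ** P0@[30:30]
[31] read 'e'  n1⇒n10 (via fail)
[32] read 'd'  n10⇒n11
[33] read 'd'  n11⇒n12
[34] read 'b'  n12⇒n13  ** P3@[31:34]
[35] read 'c'  n13⇒n1 (via fail)  ** P0@[35:35]
[36] read 'b'  n1⇒n2 (via fail)
[37] read 'a'  n2⇒n3
[38] read 'e'  n3⇒n4  ** P1@[36:38]
[39] read 'c'  n4⇒n1 (via fail)  ** P0@[39:39]
[40] read 'b'  n1⇒n2 (via fail)
[41] read 'a'  n2⇒n3
[42] read 'e'  n3⇒n4  ** P1@[40:42]
[43] read 'a'  n4⇒n5 (via fail)
[44] read 'e'  n5⇒n10 (via fail)
[45] read 'd'  n10⇒n11

Matches: [[1,0],[4,2],[4,4],[8,3],[10,4],[13,0],[17,4],[19,1],[20,4],[26,0],[29,2],[29,4],[30,0],[34,3],[35,0],[38,1],[39,0],[42,1]]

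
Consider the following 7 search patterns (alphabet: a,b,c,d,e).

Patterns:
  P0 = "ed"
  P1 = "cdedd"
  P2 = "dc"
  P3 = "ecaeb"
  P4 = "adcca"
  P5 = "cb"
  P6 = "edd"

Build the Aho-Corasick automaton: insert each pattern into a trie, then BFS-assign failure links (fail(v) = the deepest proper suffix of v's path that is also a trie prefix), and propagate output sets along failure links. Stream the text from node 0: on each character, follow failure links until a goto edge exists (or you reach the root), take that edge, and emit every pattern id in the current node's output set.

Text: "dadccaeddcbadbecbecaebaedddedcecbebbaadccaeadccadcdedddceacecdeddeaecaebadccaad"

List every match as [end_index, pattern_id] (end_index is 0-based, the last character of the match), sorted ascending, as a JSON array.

Build:
Trie (insert patterns):
  n0 'ε': a→14 c→3 d→8 e→1
  n1 'e': c→10 d→2
  n2 'ed': d→20  [P0 ends]
  n3 'c': b→19 d→4
  n4 'cd': e→5
  n5 'cde': d→6
  n6 'cded': d→7
  n7 'cdedd': ·  [P1 ends]
  n8 'd': c→9
  n9 'dc': ·  [P2 ends]
  n10 'ec': a→11
  n11 'eca': e→12
  n12 'ecae': b→13
  n13 'ecaeb': ·  [P3 ends]
  n14 'a': d→15
  n15 'ad': c→16
  n16 'adc': c→17
  n17 'adcc': a→18
  n18 'adcca': ·  [P4 ends]
  n19 'cb': ·  [P5 ends]
  n20 'edd': ·  [P6 ends]

Failure links (BFS by depth):
  n1('e'): parent n0 fail=0; on 'e' 0 → fail=0;  out ∅∪∅=∅
  n3('c'): parent n0 fail=0; on 'c' 0 → fail=0;  out ∅∪∅=∅
  n8('d'): parent n0 fail=0; on 'd' 0 → fail=0;  out ∅∪∅=∅
  n14('a'): parent n0 fail=0; on 'a' 0 → fail=0;  out ∅∪∅=∅
  n2('ed'): parent n1 fail=0; on 'd' 0 → fail=8;  out {0}∪∅={0}
  n4('cd'): parent n3 fail=0; on 'd' 0 → fail=8;  out ∅∪∅=∅
  n9('dc'): parent n8 fail=0; on 'c' 0 → fail=3;  out {2}∪∅={2}
  n10('ec'): parent n1 fail=0; on 'c' 0 → fail=3;  out ∅∪∅=∅
  n15('ad'): parent n14 fail=0; on 'd' 0 → fail=8;  out ∅∪∅=∅
  n19('cb'): parent n3 fail=0; on 'b' 0 → fail=0;  out {5}∪∅={5}
  n5('cde'): parent n4 fail=8; on 'e' 8→0 → fail=1;  out ∅∪∅=∅
  n11('eca'): parent n10 fail=3; on 'a' 3→0 → fail=14;  out ∅∪∅=∅
  n16('adc'): parent n15 fail=8; on 'c' 8 → fail=9;  out ∅∪{2}={2}
  n20('edd'): parent n2 fail=8; on 'd' 8→0 → fail=8;  out {6}∪∅={6}
  n6('cded'): parent n5 fail=1; on 'd' 1 → fail=2;  out ∅∪{0}={0}
  n12('ecae'): parent n11 fail=14; on 'e' 14→0 → fail=1;  out ∅∪∅=∅
  n17('adcc'): parent n16 fail=9; on 'c' 9→3→0 → fail=3;  out ∅∪∅=∅
  n7('cdedd'): parent n6 fail=2; on 'd' 2 → fail=20;  out {1}∪{6}={1,6}
  n13('ecaeb'): parent n12 fail=1; on 'b' 1→0 → fail=0;  out {3}∪∅={3}
  n18('adcca'): parent n17 fail=3; on 'a' 3→0 → fail=14;  out {4}∪∅={4}

Scan:
[0] read 'd'  n0⇒n8
[1] read 'a'  n8⇒n14 (fail-walked)
[2] read 'd'  n14⇒n15
[3] read 'c'  n15⇒n16  ** P2@[2:3]
[4] read 'c'  n16⇒n17
[5] read 'a'  n17⇒n18  ** P4@[1:5]
[6] read 'e'  n18⇒n1 (fail-walked)
[7] read 'd'  n1⇒n2  ** P0@[6:7]
[8] read 'd'  n2⇒n20  ** P6@[6:8]
[9] read 'c'  n20⇒n9 (fail-walked)  ** P2@[8:9]
[10] read 'b'  n9⇒n19 (fail-walked)  ** P5@[9:10]
[11] read 'a'  n19⇒n14 (fail-walked)
[12] read 'd'  n14⇒n15
[13] read 'b'  n15⇒n0 (fail-walked)
[14] read 'e'  n0⇒n1
[15] read 'c'  n1⇒n10
[16] read 'b'  n10⇒n19 (fail-walked)  ** P5@[15:16]
[17] read 'e'  n19⇒n1 (fail-walked)
[18] read 'c'  n1⇒n10
[19] read 'a'  n10⇒n11
[20] read 'e'  n11⇒n12
[21] read 'b'  n12⇒n13  ** P3@[17:21]
[22] read 'a'  n13⇒n14 (fail-walked)
[23] read 'e'  n14⇒n1 (fail-walked)
[24] read 'd'  n1⇒n2  ** P0@[23:24]
[25] read 'd'  n2⇒n20  ** P6@[23:25]
[26] read 'd'  n20⇒n8 (fail-walked)
[27] read 'e'  n8⇒n1 (fail-walked)
[28] read 'd'  n1⇒n2  ** P0@[27:28]
[29] read 'c'  n2⇒n9 (fail-walked)  ** P2@[28:29]
[30] read 'e'  n9⇒n1 (fail-walked)
[31] read 'c'  n1⇒n10
[32] read 'b'  n10⇒n19 (fail-walked)  ** P5@[31:32]
[33] read 'e'  n19⇒n1 (fail-walked)
[34] read 'b'  n1⇒n0 (fail-walked)
[35] read 'b'  n0⇒n0
[36] read 'a'  n0⇒n14
[37] read 'a'  n14⇒n14 (fail-walked)
[38] read 'd'  n14⇒n15
[39] read 'c'  n15⇒n16  ** P2@[38:39]
[40] read 'c'  n16⇒n17
[41] read 'a'  n17⇒n18  ** P4@[37:41]
[42] read 'e'  n18⇒n1 (fail-walked)
[43] read 'a'  n1⇒n14 (fail-walked)
[44] read 'd'  n14⇒n15
[45] read 'c'  n15⇒n16  ** P2@[44:45]
[46] read 'c'  n16⇒n17
[47] read 'a'  n17⇒n18  ** P4@[43:47]
[48] read 'd'  n18⇒n15 (fail-walked)
[49] read 'c'  n15⇒n16  ** P2@[48:49]
[50] read 'd'  n16⇒n4 (fail-walked)
[51] read 'e'  n4⇒n5
[52] read 'd'  n5⇒n6  ** P0@[51:52]
[53] read 'd'  n6⇒n7  ** P1@[49:53],P6@[51:53]
[54] read 'd'  n7⇒n8 (fail-walked)
[55] read 'c'  n8⇒n9  ** P2@[54:55]
[56] read 'e'  n9⇒n1 (fail-walked)
[57] read 'a'  n1⇒n14 (fail-walked)
[58] read 'c'  n14⇒n3 (fail-walked)
[59] read 'e'  n3⇒n1 (fail-walked)
[60] read 'c'  n1⇒n10
[61] read 'd'  n10⇒n4 (fail-walked)
[62] read 'e'  n4⇒n5
[63] read 'd'  n5⇒n6  ** P0@[62:63]
[64] read 'd'  n6⇒n7  ** P1@[60:64],P6@[62:64]
[65] read 'e'  n7⇒n1 (fail-walked)
[66] read 'a'  n1⇒n14 (fail-walked)
[67] read 'e'  n14⇒n1 (fail-walked)
[68] read 'c'  n1⇒n10
[69] read 'a'  n10⇒n11
[70] read 'e'  n11⇒n12
[71] read 'b'  n12⇒n13  ** P3@[67:71]
[72] read 'a'  n13⇒n14 (fail-walked)
[73] read 'd'  n14⇒n15
[74] read 'c'  n15⇒n16  ** P2@[73:74]
[75] read 'c'  n16⇒n17
[76] read 'a'  n17⇒n18  ** P4@[72:76]
[77] read 'a'  n18⇒n14 (fail-walked)
[78] read 'd'  n14⇒n15

Result: [[3,2],[5,4],[7,0],[8,6],[9,2],[10,5],[16,5],[21,3],[24,0],[25,6],[28,0],[29,2],[32,5],[39,2],[41,4],[45,2],[47,4],[49,2],[52,0],[53,1],[53,6],[55,2],[63,0],[64,1],[64,6],[71,3],[74,2],[76,4]]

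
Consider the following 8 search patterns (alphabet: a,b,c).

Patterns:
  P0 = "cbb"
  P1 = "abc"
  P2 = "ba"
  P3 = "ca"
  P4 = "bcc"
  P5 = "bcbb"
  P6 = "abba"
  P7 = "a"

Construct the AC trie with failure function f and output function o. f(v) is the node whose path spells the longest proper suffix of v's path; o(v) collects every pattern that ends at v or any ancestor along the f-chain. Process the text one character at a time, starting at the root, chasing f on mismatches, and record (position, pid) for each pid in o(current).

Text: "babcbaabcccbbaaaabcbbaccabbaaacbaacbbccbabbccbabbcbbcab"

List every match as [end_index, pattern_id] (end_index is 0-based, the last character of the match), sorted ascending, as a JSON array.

Construct AC machine:
Trie (insert patterns):
  0='ε' goto a→4 b→7 c→1
  1='c' goto a→9 b→2
  2='cb' goto b→3
  3='cbb' goto ·  ←P0
  4='a' goto b→5  ←P7
  5='ab' goto b→14 c→6
  6='abc' goto ·  ←P1
  7='b' goto a→8 c→10
  8='ba' goto ·  ←P2
  9='ca' goto ·  ←P3
  10='bc' goto b→12 c→11
  11='bcc' goto ·  ←P4
  12='bcb' goto b→13
  13='bcbb' goto ·  ←P5
  14='abb' goto a→15
  15='abba' goto ·  ←P6

BFS fail/out derivation:
  fail(1) 'c': from fail(0)=0 chase 'c': 0 ⇒ 0;  out=∅∪out(0)=∅
  fail(4) 'a': from fail(0)=0 chase 'a': 0 ⇒ 0;  out={7}∪out(0)={7}
  fail(7) 'b': from fail(0)=0 chase 'b': 0 ⇒ 0;  out=∅∪out(0)=∅
  fail(2) 'cb': from fail(1)=0 chase 'b': 0 ⇒ 7;  out=∅∪out(7)=∅
  fail(5) 'ab': from fail(4)=0 chase 'b': 0 ⇒ 7;  out=∅∪out(7)=∅
  fail(8) 'ba': from fail(7)=0 chase 'a': 0 ⇒ 4;  out={2}∪out(4)={2,7}
  fail(9) 'ca': from fail(1)=0 chase 'a': 0 ⇒ 4;  out={3}∪out(4)={3,7}
  fail(10) 'bc': from fail(7)=0 chase 'c': 0 ⇒ 1;  out=∅∪out(1)=∅
  fail(3) 'cbb': from fail(2)=7 chase 'b': 7→0 ⇒ 7;  out={0}∪out(7)={0}
  fail(6) 'abc': from fail(5)=7 chase 'c': 7 ⇒ 10;  out={1}∪out(10)={1}
  fail(11) 'bcc': from fail(10)=1 chase 'c': 1→0 ⇒ 1;  out={4}∪out(1)={4}
  fail(12) 'bcb': from fail(10)=1 chase 'b': 1 ⇒ 2;  out=∅∪out(2)=∅
  fail(14) 'abb': from fail(5)=7 chase 'b': 7→0 ⇒ 7;  out=∅∪out(7)=∅
  fail(13) 'bcbb': from fail(12)=2 chase 'b': 2 ⇒ 3;  out={5}∪out(3)={0,5}
  fail(15) 'abba': from fail(14)=7 chase 'a': 7 ⇒ 8;  out={6}∪out(8)={2,6,7}

Scan:
i=0 'b': node 0→7
i=1 'a': node 7→8  ** P2@[0:1],P7@[1:1]
i=2 'b': node 8→5 (fail-walked)
i=3 'c': node 5→6  ** P1@[1:3]
i=4 'b': node 6→12 (fail-walked)
i=5 'a': node 12→8 (fail-walked)  ** P2@[4:5],P7@[5:5]
i=6 'a': node 8→4 (fail-walked)  ** P7@[6:6]
i=7 'b': node 4→5
i=8 'c': node 5→6  ** P1@[6:8]
i=9 'c': node 6→11 (fail-walked)  ** P4@[7:9]
i=10 'c': node 11→1 (fail-walked)
i=11 'b': node 1→2
i=12 'b': node 2→3  ** P0@[10:12]
i=13 'a': node 3→8 (fail-walked)  ** P2@[12:13],P7@[13:13]
i=14 'a': node 8→4 (fail-walked)  ** P7@[14:14]
i=15 'a': node 4→4 (fail-walked)  ** P7@[15:15]
i=16 'a': node 4→4 (fail-walked)  ** P7@[16:16]
i=17 'b': node 4→5
i=18 'c': node 5→6  ** P1@[16:18]
i=19 'b': node 6→12 (fail-walked)
i=20 'b': node 12→13  ** P0@[18:20],P5@[17:20]
i=21 'a': node 13→8 (fail-walked)  ** P2@[20:21],P7@[21:21]
i=22 'c': node 8→1 (fail-walked)
i=23 'c': node 1→1 (fail-walked)
i=24 'a': node 1→9  ** P3@[23:24],P7@[24:24]
i=25 'b': node 9→5 (fail-walked)
i=26 'b': node 5→14
i=27 'a': node 14→15  ** P2@[26:27],P6@[24:27],P7@[27:27]
i=28 'a': node 15→4 (fail-walked)  ** P7@[28:28]
i=29 'a': node 4→4 (fail-walked)  ** P7@[29:29]
i=30 'c': node 4→1 (fail-walked)
i=31 'b': node 1→2
i=32 'a': node 2→8 (fail-walked)  ** P2@[31:32],P7@[32:32]
i=33 'a': node 8→4 (fail-walked)  ** P7@[33:33]
i=34 'c': node 4→1 (fail-walked)
i=35 'b': node 1→2
i=36 'b': node 2→3  ** P0@[34:36]
i=37 'c': node 3→10 (fail-walked)
i=38 'c': node 10→11  ** P4@[36:38]
i=39 'b': node 11→2 (fail-walked)
i=40 'a': node 2→8 (fail-walked)  ** P2@[39:40],P7@[40:40]
i=41 'b': node 8→5 (fail-walked)
i=42 'b': node 5→14
i=43 'c': node 14→10 (fail-walked)
i=44 'c': node 10→11  ** P4@[42:44]
i=45 'b': node 11→2 (fail-walked)
i=46 'a': node 2→8 (fail-walked)  ** P2@[45:46],P7@[46:46]
i=47 'b': node 8→5 (fail-walked)
i=48 'b': node 5→14
i=49 'c': node 14→10 (fail-walked)
i=50 'b': node 10→12
i=51 'b': node 12→13  ** P0@[49:51],P5@[48:51]
i=52 'c': node 13→10 (fail-walked)
i=53 'a': node 10→9 (fail-walked)  ** P3@[52:53],P7@[53:53]
i=54 'b': node 9→5 (fail-walked)

Result: [[1,2],[1,7],[3,1],[5,2],[5,7],[6,7],[8,1],[9,4],[12,0],[13,2],[13,7],[14,7],[15,7],[16,7],[18,1],[20,0],[20,5],[21,2],[21,7],[24,3],[24,7],[27,2],[27,6],[27,7],[28,7],[29,7],[32,2],[32,7],[33,7],[36,0],[38,4],[40,2],[40,7],[44,4],[46,2],[46,7],[51,0],[51,5],[53,3],[53,7]]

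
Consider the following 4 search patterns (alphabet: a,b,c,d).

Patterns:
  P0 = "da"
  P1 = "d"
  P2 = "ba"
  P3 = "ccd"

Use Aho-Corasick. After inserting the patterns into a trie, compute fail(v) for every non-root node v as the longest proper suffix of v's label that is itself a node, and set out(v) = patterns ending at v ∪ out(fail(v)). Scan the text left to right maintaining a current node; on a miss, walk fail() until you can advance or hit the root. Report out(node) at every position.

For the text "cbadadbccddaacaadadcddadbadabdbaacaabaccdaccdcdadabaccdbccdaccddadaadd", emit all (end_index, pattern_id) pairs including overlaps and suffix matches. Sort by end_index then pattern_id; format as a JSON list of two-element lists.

Construct AC machine:
Trie nodes:
  n0 'ε': b→3 c→5 d→1
  n1 'd': a→2  ←P1
  n2 'da': ·  ←P0
  n3 'b': a→4
  n4 'ba': ·  ←P2
  n5 'c': c→6
  n6 'cc': d→7
  n7 'ccd': ·  ←P3

Failure links (BFS by depth):
  n1('d'): parent n0 fail=0; on 'd' 0 → fail=0;  out {1}∪∅={1}
  n3('b'): parent n0 fail=0; on 'b' 0 → fail=0;  out ∅∪∅=∅
  n5('c'): parent n0 fail=0; on 'c' 0 → fail=0;  out ∅∪∅=∅
  n2('da'): parent n1 fail=0; on 'a' 0 → fail=0;  out {0}∪∅={0}
  n4('ba'): parent n3 fail=0; on 'a' 0 → fail=0;  out {2}∪∅={2}
  n6('cc'): parent n5 fail=0; on 'c' 0 → fail=5;  out ∅∪∅=∅
  n7('ccd'): parent n6 fail=5; on 'd' 5→0 → fail=1;  out {3}∪{1}={1,3}

Run:
[0] read 'c'  n0⇒n5
[1] read 'b'  n5⇒n3 ·f
[2] read 'a'  n3⇒n4  ** P2@[1:2]
[3] read 'd'  n4⇒n1 ·f  ** P1@[3:3]
[4] read 'a'  n1⇒n2  ** P0@[3:4]
[5] read 'd'  n2⇒n1 ·f  ** P1@[5:5]
[6] read 'b'  n1⇒n3 ·f
[7] read 'c'  n3⇒n5 ·f
[8] read 'c'  n5⇒n6
[9] read 'd'  n6⇒n7  ** P1@[9:9],P3@[7:9]
[10] read 'd'  n7⇒n1 ·f  ** P1@[10:10]
[11] read 'a'  n1⇒n2  ** P0@[10:11]
[12] read 'a'  n2⇒n0 ·f
[13] read 'c'  n0⇒n5
[14] read 'a'  n5⇒n0 ·f
[15] read 'a'  n0⇒n0
[16] read 'd'  n0⇒n1  ** P1@[16:16]
[17] read 'a'  n1⇒n2  ** P0@[16:17]
[18] read 'd'  n2⇒n1 ·f  ** P1@[18:18]
[19] read 'c'  n1⇒n5 ·f
[20] read 'd'  n5⇒n1 ·f  ** P1@[20:20]
[21] read 'd'  n1⇒n1 ·f  ** P1@[21:21]
[22] read 'a'  n1⇒n2  ** P0@[21:22]
[23] read 'd'  n2⇒n1 ·f  ** P1@[23:23]
[24] read 'b'  n1⇒n3 ·f
[25] read 'a'  n3⇒n4  ** P2@[24:25]
[26] read 'd'  n4⇒n1 ·f  ** P1@[26:26]
[27] read 'a'  n1⇒n2  ** P0@[26:27]
[28] read 'b'  n2⇒n3 ·f
[29] read 'd'  n3⇒n1 ·f  ** P1@[29:29]
[30] read 'b'  n1⇒n3 ·f
[31] read 'a'  n3⇒n4  ** P2@[30:31]
[32] read 'a'  n4⇒n0 ·f
[33] read 'c'  n0⇒n5
[34] read 'a'  n5⇒n0 ·f
[35] read 'a'  n0⇒n0
[36] read 'b'  n0⇒n3
[37] read 'a'  n3⇒n4  ** P2@[36:37]
[38] read 'c'  n4⇒n5 ·f
[39] read 'c'  n5⇒n6
[40] read 'd'  n6⇒n7  ** P1@[40:40],P3@[38:40]
[41] read 'a'  n7⇒n2 ·f  ** P0@[40:41]
[42] read 'c'  n2⇒n5 ·f
[43] read 'c'  n5⇒n6
[44] read 'd'  n6⇒n7  ** P1@[44:44],P3@[42:44]
[45] read 'c'  n7⇒n5 ·f
[46] read 'd'  n5⇒n1 ·f  ** P1@[46:46]
[47] read 'a'  n1⇒n2  ** P0@[46:47]
[48] read 'd'  n2⇒n1 ·f  ** P1@[48:48]
[49] read 'a'  n1⇒n2  ** P0@[48:49]
[50] read 'b'  n2⇒n3 ·f
[51] read 'a'  n3⇒n4  ** P2@[50:51]
[52] read 'c'  n4⇒n5 ·f
[53] read 'c'  n5⇒n6
[54] read 'd'  n6⇒n7  ** P1@[54:54],P3@[52:54]
[55] read 'b'  n7⇒n3 ·f
[56] read 'c'  n3⇒n5 ·f
[57] read 'c'  n5⇒n6
[58] read 'd'  n6⇒n7  ** P1@[58:58],P3@[56:58]
[59] read 'a'  n7⇒n2 ·f  ** P0@[58:59]
[60] read 'c'  n2⇒n5 ·f
[61] read 'c'  n5⇒n6
[62] read 'd'  n6⇒n7  ** P1@[62:62],P3@[60:62]
[63] read 'd'  n7⇒n1 ·f  ** P1@[63:63]
[64] read 'a'  n1⇒n2  ** P0@[63:64]
[65] read 'd'  n2⇒n1 ·f  ** P1@[65:65]
[66] read 'a'  n1⇒n2  ** P0@[65:66]
[67] read 'a'  n2⇒n0 ·f
[68] read 'd'  n0⇒n1  ** P1@[68:68]
[69] read 'd'  n1⇒n1 ·f  ** P1@[69:69]

Matches: [[2,2],[3,1],[4,0],[5,1],[9,1],[9,3],[10,1],[11,0],[16,1],[17,0],[18,1],[20,1],[21,1],[22,0],[23,1],[25,2],[26,1],[27,0],[29,1],[31,2],[37,2],[40,1],[40,3],[41,0],[44,1],[44,3],[46,1],[47,0],[48,1],[49,0],[51,2],[54,1],[54,3],[58,1],[58,3],[59,0],[62,1],[62,3],[63,1],[64,0],[65,1],[66,0],[68,1],[69,1]]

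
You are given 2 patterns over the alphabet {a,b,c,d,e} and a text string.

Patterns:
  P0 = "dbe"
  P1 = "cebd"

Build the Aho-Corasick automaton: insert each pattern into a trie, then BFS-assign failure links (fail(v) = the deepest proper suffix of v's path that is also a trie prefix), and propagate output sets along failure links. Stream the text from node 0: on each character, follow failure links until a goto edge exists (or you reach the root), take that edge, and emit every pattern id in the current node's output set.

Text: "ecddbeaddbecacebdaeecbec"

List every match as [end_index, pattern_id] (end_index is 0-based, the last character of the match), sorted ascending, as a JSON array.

Construct AC machine:
Trie nodes:
  n0 'ε': c→4 d→1
  n1 'd': b→2
  n2 'db': e→3
  n3 'dbe': ·  [P0 ends]
  n4 'c': e→5
  n5 'ce': b→6
  n6 'ceb': d→7
  n7 'cebd': ·  [P1 ends]

Failure links (BFS by depth):
  fail(1) 'd': from fail(0)=0 chase 'd': 0 ⇒ 0;  out=∅∪out(0)=∅
  fail(4) 'c': from fail(0)=0 chase 'c': 0 ⇒ 0;  out=∅∪out(0)=∅
  fail(2) 'db': from fail(1)=0 chase 'b': 0 ⇒ 0;  out=∅∪out(0)=∅
  fail(5) 'ce': from fail(4)=0 chase 'e': 0 ⇒ 0;  out=∅∪out(0)=∅
  fail(3) 'dbe': from fail(2)=0 chase 'e': 0 ⇒ 0;  out={0}∪out(0)={0}
  fail(6) 'ceb': from fail(5)=0 chase 'b': 0 ⇒ 0;  out=∅∪out(0)=∅
  fail(7) 'cebd': from fail(6)=0 chase 'd': 0 ⇒ 1;  out={1}∪out(1)={1}

Run:
i=0 'e': node 0→0
i=1 'c': node 0→4
i=2 'd': node 4→1 (via fail)
i=3 'd': node 1→1 (via fail)
i=4 'b': node 1→2
i=5 'e': node 2→3  ** P0@[3:5]
i=6 'a': node 3→0 (via fail)
i=7 'd': node 0→1
i=8 'd': node 1→1 (via fail)
i=9 'b': node 1→2
i=10 'e': node 2→3  ** P0@[8:10]
i=11 'c': node 3→4 (via fail)
i=12 'a': node 4→0 (via fail)
i=13 'c': node 0→4
i=14 'e': node 4→5
i=15 'b': node 5→6
i=16 'd': node 6→7  ** P1@[13:16]
i=17 'a': node 7→0 (via fail)
i=18 'e': node 0→0
i=19 'e': node 0→0
i=20 'c': node 0→4
i=21 'b': node 4→0 (via fail)
i=22 'e': node 0→0
i=23 'c': node 0→4

Result: [[5,0],[10,0],[16,1]]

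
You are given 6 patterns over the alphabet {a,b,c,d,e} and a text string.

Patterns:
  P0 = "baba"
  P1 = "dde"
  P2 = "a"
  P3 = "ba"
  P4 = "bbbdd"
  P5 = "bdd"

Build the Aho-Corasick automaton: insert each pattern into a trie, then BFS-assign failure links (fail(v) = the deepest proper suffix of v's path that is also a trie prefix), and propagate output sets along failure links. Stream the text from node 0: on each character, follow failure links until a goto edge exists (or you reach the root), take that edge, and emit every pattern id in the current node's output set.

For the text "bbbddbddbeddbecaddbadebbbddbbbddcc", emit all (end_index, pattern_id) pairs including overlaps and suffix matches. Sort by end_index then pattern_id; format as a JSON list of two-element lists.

Build:
Trie (insert patterns):
  0='ε' goto a→8 b→1 d→5
  1='b' goto a→2 b→9 d→13
  2='ba' goto b→3  ←P3
  3='bab' goto a→4
  4='baba' goto ·  ←P0
  5='d' goto d→6
  6='dd' goto e→7
  7='dde' goto ·  ←P1
  8='a' goto ·  ←P2
  9='bb' goto b→10
  10='bbb' goto d→11
  11='bbbd' goto d→12
  12='bbbdd' goto ·  ←P4
  13='bd' goto d→14
  14='bdd' goto ·  ←P5

Failure links (BFS by depth):
  fail(1) 'b': from fail(0)=0 chase 'b': 0 ⇒ 0;  out=∅∪out(0)=∅
  fail(5) 'd': from fail(0)=0 chase 'd': 0 ⇒ 0;  out=∅∪out(0)=∅
  fail(8) 'a': from fail(0)=0 chase 'a': 0 ⇒ 0;  out={2}∪out(0)={2}
  fail(2) 'ba': from fail(1)=0 chase 'a': 0 ⇒ 8;  out={3}∪out(8)={2,3}
  fail(6) 'dd': from fail(5)=0 chase 'd': 0 ⇒ 5;  out=∅∪out(5)=∅
  fail(9) 'bb': from fail(1)=0 chase 'b': 0 ⇒ 1;  out=∅∪out(1)=∅
  fail(13) 'bd': from fail(1)=0 chase 'd': 0 ⇒ 5;  out=∅∪out(5)=∅
  fail(3) 'bab': from fail(2)=8 chase 'b': 8→0 ⇒ 1;  out=∅∪out(1)=∅
  fail(7) 'dde': from fail(6)=5 chase 'e': 5→0 ⇒ 0;  out={1}∪out(0)={1}
  fail(10) 'bbb': from fail(9)=1 chase 'b': 1 ⇒ 9;  out=∅∪out(9)=∅
  fail(14) 'bdd': from fail(13)=5 chase 'd': 5 ⇒ 6;  out={5}∪out(6)={5}
  fail(4) 'baba': from fail(3)=1 chase 'a': 1 ⇒ 2;  out={0}∪out(2)={0,2,3}
  fail(11) 'bbbd': from fail(10)=9 chase 'd': 9→1 ⇒ 13;  out=∅∪out(13)=∅
  fail(12) 'bbbdd': from fail(11)=13 chase 'd': 13 ⇒ 14;  out={4}∪out(14)={4,5}

Text stream:
[0] read 'b'  n0⇒n1
[1] read 'b'  n1⇒n9
[2] read 'b'  n9⇒n10
[3] read 'd'  n10⇒n11
[4] read 'd'  n11⇒n12  ** P4@[0:4],P5@[2:4]
[5] read 'b'  n12⇒n1 ·f
[6] read 'd'  n1⇒n13
[7] read 'd'  n13⇒n14  ** P5@[5:7]
[8] read 'b'  n14⇒n1 ·f
[9] read 'e'  n1⇒n0 ·f
[10] read 'd'  n0⇒n5
[11] read 'd'  n5⇒n6
[12] read 'b'  n6⇒n1 ·f
[13] read 'e'  n1⇒n0 ·f
[14] read 'c'  n0⇒n0
[15] read 'a'  n0⇒n8  ** P2@[15:15]
[16] read 'd'  n8⇒n5 ·f
[17] read 'd'  n5⇒n6
[18] read 'b'  n6⇒n1 ·f
[19] read 'a'  n1⇒n2  ** P2@[19:19],P3@[18:19]
[20] read 'd'  n2⇒n5 ·f
[21] read 'e'  n5⇒n0 ·f
[22] read 'b'  n0⇒n1
[23] read 'b'  n1⇒n9
[24] read 'b'  n9⇒n10
[25] read 'd'  n10⇒n11
[26] read 'd'  n11⇒n12  ** P4@[22:26],P5@[24:26]
[27] read 'b'  n12⇒n1 ·f
[28] read 'b'  n1⇒n9
[29] read 'b'  n9⇒n10
[30] read 'd'  n10⇒n11
[31] read 'd'  n11⇒n12  ** P4@[27:31],P5@[29:31]
[32] read 'c'  n12⇒n0 ·f
[33] read 'c'  n0⇒n0

Result: [[4,4],[4,5],[7,5],[15,2],[19,2],[19,3],[26,4],[26,5],[31,4],[31,5]]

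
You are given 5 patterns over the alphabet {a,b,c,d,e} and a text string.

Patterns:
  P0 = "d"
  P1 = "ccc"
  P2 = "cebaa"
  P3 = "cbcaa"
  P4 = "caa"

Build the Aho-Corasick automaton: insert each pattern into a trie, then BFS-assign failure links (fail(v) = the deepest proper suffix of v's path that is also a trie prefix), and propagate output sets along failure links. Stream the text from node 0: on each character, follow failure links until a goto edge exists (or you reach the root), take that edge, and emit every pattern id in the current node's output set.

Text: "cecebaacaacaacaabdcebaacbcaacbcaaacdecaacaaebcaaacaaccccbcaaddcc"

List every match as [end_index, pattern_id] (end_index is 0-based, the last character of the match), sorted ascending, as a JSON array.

Construct AC machine:
Trie (insert patterns):
  0='ε' goto c→2 d→1
  1='d' goto ·  [P0 ends]
  2='c' goto a→13 b→9 c→3 e→5
  3='cc' goto c→4
  4='ccc' goto ·  [P1 ends]
  5='ce' goto b→6
  6='ceb' goto a→7
  7='ceba' goto a→8
  8='cebaa' goto ·  [P2 ends]
  9='cb' goto c→10
  10='cbc' goto a→11
  11='cbca' goto a→12
  12='cbcaa' goto ·  [P3 ends]
  13='ca' goto a→14
  14='caa' goto ·  [P4 ends]

Failure links (BFS by depth):
  fail(1) 'd': from fail(0)=0 chase 'd': 0 ⇒ 0;  out={0}∪out(0)={0}
  fail(2) 'c': from fail(0)=0 chase 'c': 0 ⇒ 0;  out=∅∪out(0)=∅
  fail(3) 'cc': from fail(2)=0 chase 'c': 0 ⇒ 2;  out=∅∪out(2)=∅
  fail(5) 'ce': from fail(2)=0 chase 'e': 0 ⇒ 0;  out=∅∪out(0)=∅
  fail(9) 'cb': from fail(2)=0 chase 'b': 0 ⇒ 0;  out=∅∪out(0)=∅
  fail(13) 'ca': from fail(2)=0 chase 'a': 0 ⇒ 0;  out=∅∪out(0)=∅
  fail(4) 'ccc': from fail(3)=2 chase 'c': 2 ⇒ 3;  out={1}∪out(3)={1}
  fail(6) 'ceb': from fail(5)=0 chase 'b': 0 ⇒ 0;  out=∅∪out(0)=∅
  fail(10) 'cbc': from fail(9)=0 chase 'c': 0 ⇒ 2;  out=∅∪out(2)=∅
  fail(14) 'caa': from fail(13)=0 chase 'a': 0 ⇒ 0;  out={4}∪out(0)={4}
  fail(7) 'ceba': from fail(6)=0 chase 'a': 0 ⇒ 0;  out=∅∪out(0)=∅
  fail(11) 'cbca': from fail(10)=2 chase 'a': 2 ⇒ 13;  out=∅∪out(13)=∅
  fail(8) 'cebaa': from fail(7)=0 chase 'a': 0 ⇒ 0;  out={2}∪out(0)={2}
  fail(12) 'cbcaa': from fail(11)=13 chase 'a': 13 ⇒ 14;  out={3}∪out(14)={3,4}

Run:
pos 0 'c': at 2
pos 1 'e': at 5
pos 2 'c': at 2 (fail-walked)
pos 3 'e': at 5
pos 4 'b': at 6
pos 5 'a': at 7
pos 6 'a': at 8  ** P2@[2:6]
pos 7 'c': at 2 (fail-walked)
pos 8 'a': at 13
pos 9 'a': at 14  ** P4@[7:9]
pos 10 'c': at 2 (fail-walked)
pos 11 'a': at 13
pos 12 'a': at 14  ** P4@[10:12]
pos 13 'c': at 2 (fail-walked)
pos 14 'a': at 13
pos 15 'a': at 14  ** P4@[13:15]
pos 16 'b': at 0 (fail-walked)
pos 17 'd': at 1  ** P0@[17:17]
pos 18 'c': at 2 (fail-walked)
pos 19 'e': at 5
pos 20 'b': at 6
pos 21 'a': at 7
pos 22 'a': at 8  ** P2@[18:22]
pos 23 'c': at 2 (fail-walked)
pos 24 'b': at 9
pos 25 'c': at 10
pos 26 'a': at 11
pos 27 'a': at 12  ** P3@[23:27],P4@[25:27]
pos 28 'c': at 2 (fail-walked)
pos 29 'b': at 9
pos 30 'c': at 10
pos 31 'a': at 11
pos 32 'a': at 12  ** P3@[28:32],P4@[30:32]
pos 33 'a': at 0 (fail-walked)
pos 34 'c': at 2
pos 35 'd': at 1 (fail-walked)  ** P0@[35:35]
pos 36 'e': at 0 (fail-walked)
pos 37 'c': at 2
pos 38 'a': at 13
pos 39 'a': at 14  ** P4@[37:39]
pos 40 'c': at 2 (fail-walked)
pos 41 'a': at 13
pos 42 'a': at 14  ** P4@[40:42]
pos 43 'e': at 0 (fail-walked)
pos 44 'b': at 0
pos 45 'c': at 2
pos 46 'a': at 13
pos 47 'a': at 14  ** P4@[45:47]
pos 48 'a': at 0 (fail-walked)
pos 49 'c': at 2
pos 50 'a': at 13
pos 51 'a': at 14  ** P4@[49:51]
pos 52 'c': at 2 (fail-walked)
pos 53 'c': at 3
pos 54 'c': at 4  ** P1@[52:54]
pos 55 'c': at 4 (fail-walked)  ** P1@[53:55]
pos 56 'b': at 9 (fail-walked)
pos 57 'c': at 10
pos 58 'a': at 11
pos 59 'a': at 12  ** P3@[55:59],P4@[57:59]
pos 60 'd': at 1 (fail-walked)  ** P0@[60:60]
pos 61 'd': at 1 (fail-walked)  ** P0@[61:61]
pos 62 'c': at 2 (fail-walked)
pos 63 'c': at 3

Result: [[6,2],[9,4],[12,4],[15,4],[17,0],[22,2],[27,3],[27,4],[32,3],[32,4],[35,0],[39,4],[42,4],[47,4],[51,4],[54,1],[55,1],[59,3],[59,4],[60,0],[61,0]]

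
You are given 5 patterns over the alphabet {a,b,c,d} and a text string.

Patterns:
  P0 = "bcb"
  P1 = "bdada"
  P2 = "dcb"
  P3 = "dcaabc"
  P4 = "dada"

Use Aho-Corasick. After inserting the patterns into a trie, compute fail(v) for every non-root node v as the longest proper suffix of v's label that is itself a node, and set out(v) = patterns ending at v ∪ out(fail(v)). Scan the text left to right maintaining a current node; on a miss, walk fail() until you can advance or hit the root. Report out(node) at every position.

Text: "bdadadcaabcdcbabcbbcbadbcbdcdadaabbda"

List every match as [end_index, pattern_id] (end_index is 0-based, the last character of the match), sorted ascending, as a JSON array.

Construct AC machine:
Trie (insert patterns):
  n0 'ε': b→1 d→8
  n1 'b': c→2 d→4
  n2 'bc': b→3
  n3 'bcb': ·  ←P0
  n4 'bd': a→5
  n5 'bda': d→6
  n6 'bdad': a→7
  n7 'bdada': ·  ←P1
  n8 'd': a→15 c→9
  n9 'dc': a→11 b→10
  n10 'dcb': ·  ←P2
  n11 'dca': a→12
  n12 'dcaa': b→13
  n13 'dcaab': c→14
  n14 'dcaabc': ·  ←P3
  n15 'da': d→16
  n16 'dad': a→17
  n17 'dada': ·  ←P4

BFS fail/out derivation:
  n1('b'): parent n0 fail=0; on 'b' 0 → fail=0;  out ∅∪∅=∅
  n8('d'): parent n0 fail=0; on 'd' 0 → fail=0;  out ∅∪∅=∅
  n2('bc'): parent n1 fail=0; on 'c' 0 → fail=0;  out ∅∪∅=∅
  n4('bd'): parent n1 fail=0; on 'd' 0 → fail=8;  out ∅∪∅=∅
  n9('dc'): parent n8 fail=0; on 'c' 0 → fail=0;  out ∅∪∅=∅
  n15('da'): parent n8 fail=0; on 'a' 0 → fail=0;  out ∅∪∅=∅
  n3('bcb'): parent n2 fail=0; on 'b' 0 → fail=1;  out {0}∪∅={0}
  n5('bda'): parent n4 fail=8; on 'a' 8 → fail=15;  out ∅∪∅=∅
  n10('dcb'): parent n9 fail=0; on 'b' 0 → fail=1;  out {2}∪∅={2}
  n11('dca'): parent n9 fail=0; on 'a' 0 → fail=0;  out ∅∪∅=∅
  n16('dad'): parent n15 fail=0; on 'd' 0 → fail=8;  out ∅∪∅=∅
  n6('bdad'): parent n5 fail=15; on 'd' 15 → fail=16;  out ∅∪∅=∅
  n12('dcaa'): parent n11 fail=0; on 'a' 0 → fail=0;  out ∅∪∅=∅
  n17('dada'): parent n16 fail=8; on 'a' 8 → fail=15;  out {4}∪∅={4}
  n7('bdada'): parent n6 fail=16; on 'a' 16 → fail=17;  out {1}∪{4}={1,4}
  n13('dcaab'): parent n12 fail=0; on 'b' 0 → fail=1;  out ∅∪∅=∅
  n14('dcaabc'): parent n13 fail=1; on 'c' 1 → fail=2;  out {3}∪∅={3}

Scan:
pos 0 'b': at 1
pos 1 'd': at 4
pos 2 'a': at 5
pos 3 'd': at 6
pos 4 'a': at 7  ** P1@[0:4],P4@[1:4]
pos 5 'd': at 16 (via fail)
pos 6 'c': at 9 (via fail)
pos 7 'a': at 11
pos 8 'a': at 12
pos 9 'b': at 13
pos 10 'c': at 14  ** P3@[5:10]
pos 11 'd': at 8 (via fail)
pos 12 'c': at 9
pos 13 'b': at 10  ** P2@[11:13]
pos 14 'a': at 0 (via fail)
pos 15 'b': at 1
pos 16 'c': at 2
pos 17 'b': at 3  ** P0@[15:17]
pos 18 'b': at 1 (via fail)
pos 19 'c': at 2
pos 20 'b': at 3  ** P0@[18:20]
pos 21 'a': at 0 (via fail)
pos 22 'd': at 8
pos 23 'b': at 1 (via fail)
pos 24 'c': at 2
pos 25 'b': at 3  ** P0@[23:25]
pos 26 'd': at 4 (via fail)
pos 27 'c': at 9 (via fail)
pos 28 'd': at 8 (via fail)
pos 29 'a': at 15
pos 30 'd': at 16
pos 31 'a': at 17  ** P4@[28:31]
pos 32 'a': at 0 (via fail)
pos 33 'b': at 1
pos 34 'b': at 1 (via fail)
pos 35 'd': at 4
pos 36 'a': at 5

Matches: [[4,1],[4,4],[10,3],[13,2],[17,0],[20,0],[25,0],[31,4]]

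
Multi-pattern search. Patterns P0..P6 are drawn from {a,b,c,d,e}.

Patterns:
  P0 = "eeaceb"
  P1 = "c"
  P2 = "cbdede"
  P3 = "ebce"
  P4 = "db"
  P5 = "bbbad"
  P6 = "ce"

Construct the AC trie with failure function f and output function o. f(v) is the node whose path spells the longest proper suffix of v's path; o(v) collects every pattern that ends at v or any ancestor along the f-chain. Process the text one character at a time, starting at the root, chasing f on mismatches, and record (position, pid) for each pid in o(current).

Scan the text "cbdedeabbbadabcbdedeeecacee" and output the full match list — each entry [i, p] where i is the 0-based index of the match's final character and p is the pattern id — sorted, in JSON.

Build:
Trie (insert patterns):
  n0 'ε': b→18 c→7 d→16 e→1
  n1 'e': b→13 e→2
  n2 'ee': a→3
  n3 'eea': c→4
  n4 'eeac': e→5
  n5 'eeace': b→6
  n6 'eeaceb': ·  ←P0
  n7 'c': b→8 e→23  ←P1
  n8 'cb': d→9
  n9 'cbd': e→10
  n10 'cbde': d→11
  n11 'cbded': e→12
  n12 'cbdede': ·  ←P2
  n13 'eb': c→14
  n14 'ebc': e→15
  n15 'ebce': ·  ←P3
  n16 'd': b→17
  n17 'db': ·  ←P4
  n18 'b': b→19
  n19 'bb': b→20
  n20 'bbb': a→21
  n21 'bbba': d→22
  n22 'bbbad': ·  ←P5
  n23 'ce': ·  ←P6

Failure links (BFS by depth):
  fail(1) 'e': from fail(0)=0 chase 'e': 0 ⇒ 0;  out=∅∪out(0)=∅
  fail(7) 'c': from fail(0)=0 chase 'c': 0 ⇒ 0;  out={1}∪out(0)={1}
  fail(16) 'd': from fail(0)=0 chase 'd': 0 ⇒ 0;  out=∅∪out(0)=∅
  fail(18) 'b': from fail(0)=0 chase 'b': 0 ⇒ 0;  out=∅∪out(0)=∅
  fail(2) 'ee': from fail(1)=0 chase 'e': 0 ⇒ 1;  out=∅∪out(1)=∅
  fail(8) 'cb': from fail(7)=0 chase 'b': 0 ⇒ 18;  out=∅∪out(18)=∅
  fail(13) 'eb': from fail(1)=0 chase 'b': 0 ⇒ 18;  out=∅∪out(18)=∅
  fail(17) 'db': from fail(16)=0 chase 'b': 0 ⇒ 18;  out={4}∪out(18)={4}
  fail(19) 'bb': from fail(18)=0 chase 'b': 0 ⇒ 18;  out=∅∪out(18)=∅
  fail(23) 'ce': from fail(7)=0 chase 'e': 0 ⇒ 1;  out={6}∪out(1)={6}
  fail(3) 'eea': from fail(2)=1 chase 'a': 1→0 ⇒ 0;  out=∅∪out(0)=∅
  fail(9) 'cbd': from fail(8)=18 chase 'd': 18→0 ⇒ 16;  out=∅∪out(16)=∅
  fail(14) 'ebc': from fail(13)=18 chase 'c': 18→0 ⇒ 7;  out=∅∪out(7)={1}
  fail(20) 'bbb': from fail(19)=18 chase 'b': 18 ⇒ 19;  out=∅∪out(19)=∅
  fail(4) 'eeac': from fail(3)=0 chase 'c': 0 ⇒ 7;  out=∅∪out(7)={1}
  fail(10) 'cbde': from fail(9)=16 chase 'e': 16→0 ⇒ 1;  out=∅∪out(1)=∅
  fail(15) 'ebce': from fail(14)=7 chase 'e': 7 ⇒ 23;  out={3}∪out(23)={3,6}
  fail(21) 'bbba': from fail(20)=19 chase 'a': 19→18→0 ⇒ 0;  out=∅∪out(0)=∅
  fail(5) 'eeace': from fail(4)=7 chase 'e': 7 ⇒ 23;  out=∅∪out(23)={6}
  fail(11) 'cbded': from fail(10)=1 chase 'd': 1→0 ⇒ 16;  out=∅∪out(16)=∅
  fail(22) 'bbbad': from fail(21)=0 chase 'd': 0 ⇒ 16;  out={5}∪out(16)={5}
  fail(6) 'eeaceb': from fail(5)=23 chase 'b': 23→1 ⇒ 13;  out={0}∪out(13)={0}
  fail(12) 'cbdede': from fail(11)=16 chase 'e': 16→0 ⇒ 1;  out={2}∪out(1)={2}

Scan:
pos 0 'c': at 7  ** P1@[0:0]
pos 1 'b': at 8
pos 2 'd': at 9
pos 3 'e': at 10
pos 4 'd': at 11
pos 5 'e': at 12  ** P2@[0:5]
pos 6 'a': at 0 (fail-walked)
pos 7 'b': at 18
pos 8 'b': at 19
pos 9 'b': at 20
pos 10 'a': at 21
pos 11 'd': at 22  ** P5@[7:11]
pos 12 'a': at 0 (fail-walked)
pos 13 'b': at 18
pos 14 'c': at 7 (fail-walked)  ** P1@[14:14]
pos 15 'b': at 8
pos 16 'd': at 9
pos 17 'e': at 10
pos 18 'd': at 11
pos 19 'e': at 12  ** P2@[14:19]
pos 20 'e': at 2 (fail-walked)
pos 21 'e': at 2 (fail-walked)
pos 22 'c': at 7 (fail-walked)  ** P1@[22:22]
pos 23 'a': at 0 (fail-walked)
pos 24 'c': at 7  ** P1@[24:24]
pos 25 'e': at 23  ** P6@[24:25]
pos 26 'e': at 2 (fail-walked)

All matches (sorted): [[0,1],[5,2],[11,5],[14,1],[19,2],[22,1],[24,1],[25,6]]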